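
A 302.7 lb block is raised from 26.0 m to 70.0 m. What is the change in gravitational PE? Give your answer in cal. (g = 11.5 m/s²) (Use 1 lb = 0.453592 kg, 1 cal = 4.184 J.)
Convert to SI: m = 137.302 kg, Δh = 44.0 m
ΔPE = mgΔh = (137.302)(11.5)(44.0) = 69475.0 J = 16600 cal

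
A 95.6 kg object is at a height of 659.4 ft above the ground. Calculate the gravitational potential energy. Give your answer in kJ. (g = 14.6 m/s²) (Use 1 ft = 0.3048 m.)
Convert to SI: m = 95.6 kg, h = 200.985 m
PE = mgh = (95.6)(14.6)(200.985) = 280527 J = 280.5 kJ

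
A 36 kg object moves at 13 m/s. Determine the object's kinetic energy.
KE = ½mv² = ½(36)(13)² = 3042.0 J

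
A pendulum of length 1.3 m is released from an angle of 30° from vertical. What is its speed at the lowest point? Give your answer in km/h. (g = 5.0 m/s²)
h = L(1 − cosθ) = 1.3(1 − cos30°) = 0.174167 m
v = √(2gh) = √(2·5.0·0.174167) = 1.31972 m/s = 4.751 km/h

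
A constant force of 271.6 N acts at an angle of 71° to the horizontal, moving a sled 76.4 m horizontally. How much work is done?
W = F·d·cosθ = (271.6)(76.4)cos(71°) = 6756 J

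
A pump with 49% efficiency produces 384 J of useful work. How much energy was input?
W_in = W_out/η = 384/0.49 = 783.7 J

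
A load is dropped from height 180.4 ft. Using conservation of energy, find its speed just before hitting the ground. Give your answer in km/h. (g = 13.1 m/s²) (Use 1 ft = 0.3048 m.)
Convert to SI: h = 54.9859 m
mgh = ½mv² ⇒ v = √(2gh) = √(2·13.1·54.9859) = 37.9556 m/s = 136.6 km/h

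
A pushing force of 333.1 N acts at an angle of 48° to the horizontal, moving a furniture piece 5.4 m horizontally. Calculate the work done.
W = F·d·cosθ = (333.1)(5.4)cos(48°) = 1204 J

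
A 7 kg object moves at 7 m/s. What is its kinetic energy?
KE = ½mv² = ½(7)(7)² = 171.5 J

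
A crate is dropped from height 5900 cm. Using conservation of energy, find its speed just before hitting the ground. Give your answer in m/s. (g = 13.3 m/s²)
Convert to SI: h = 59.0 m
mgh = ½mv² ⇒ v = √(2gh) = √(2·13.3·59.0) = 39.62 m/s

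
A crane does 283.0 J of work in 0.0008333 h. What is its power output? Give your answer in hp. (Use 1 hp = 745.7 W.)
Convert to SI: W = 283.0 J, t = 2.99988 s
P = W/t = 283.0/2.99988 = 94.3371 W = 0.1265 hp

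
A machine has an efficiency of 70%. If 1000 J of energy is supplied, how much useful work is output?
W_out = η·W_in = 0.7·1000 = 700.0 J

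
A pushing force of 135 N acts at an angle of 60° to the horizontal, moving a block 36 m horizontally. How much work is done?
W = F·d·cosθ = (135)(36)cos(60°) = 2430 J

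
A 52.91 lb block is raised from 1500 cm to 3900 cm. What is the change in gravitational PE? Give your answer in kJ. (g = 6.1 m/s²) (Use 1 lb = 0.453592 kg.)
Convert to SI: m = 23.9996 kg, Δh = 24.0 m
ΔPE = mgΔh = (23.9996)(6.1)(24.0) = 3513.53 J = 3.514 kJ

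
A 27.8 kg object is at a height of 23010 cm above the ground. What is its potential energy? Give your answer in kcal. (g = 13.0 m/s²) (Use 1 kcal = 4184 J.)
Convert to SI: m = 27.8 kg, h = 230.1 m
PE = mgh = (27.8)(13.0)(230.1) = 83158.1 J = 19.88 kcal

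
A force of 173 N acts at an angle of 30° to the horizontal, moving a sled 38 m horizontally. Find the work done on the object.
W = F·d·cosθ = (173)(38)cos(30°) = 5693 J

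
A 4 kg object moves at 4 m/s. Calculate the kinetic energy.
KE = ½mv² = ½(4)(4)² = 32.0 J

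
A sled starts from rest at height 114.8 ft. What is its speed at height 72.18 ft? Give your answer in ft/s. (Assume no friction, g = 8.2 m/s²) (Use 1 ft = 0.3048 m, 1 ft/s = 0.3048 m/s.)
Convert to SI: h₁−h₂ = 12.9906 m
mgh₁ = mgh₂ + ½mv² ⇒ v = √(2g(h₁−h₂)) = √(2·8.2·12.9906) = 14.5961 m/s = 47.89 ft/s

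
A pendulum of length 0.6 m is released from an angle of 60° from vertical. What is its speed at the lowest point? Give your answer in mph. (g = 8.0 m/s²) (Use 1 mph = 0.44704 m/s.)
h = L(1 − cosθ) = 0.6(1 − cos60°) = 0.3 m
v = √(2gh) = √(2·8.0·0.3) = 2.19089 m/s = 4.901 mph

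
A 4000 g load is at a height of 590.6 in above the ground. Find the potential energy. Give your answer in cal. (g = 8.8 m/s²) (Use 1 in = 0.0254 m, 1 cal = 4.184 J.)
Convert to SI: m = 4.0 kg, h = 15.0012 m
PE = mgh = (4.0)(8.8)(15.0012) = 528.044 J = 126.2 cal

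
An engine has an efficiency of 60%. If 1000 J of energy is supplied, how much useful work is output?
W_out = η·W_in = 0.6·1000 = 600.0 J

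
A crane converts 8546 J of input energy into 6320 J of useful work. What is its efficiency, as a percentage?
η = W_out/W_in = 6320/8546 = 73.95%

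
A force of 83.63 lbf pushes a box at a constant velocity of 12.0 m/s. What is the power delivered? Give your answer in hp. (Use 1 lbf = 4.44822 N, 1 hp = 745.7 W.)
Convert to SI: F = 372.005 N, v = 12.0 m/s
P = Fv = (372.005)(12.0) = 4464.06 W = 5.986 hp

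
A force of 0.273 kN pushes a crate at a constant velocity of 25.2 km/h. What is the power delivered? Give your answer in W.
Convert to SI: F = 273.0 N, v = 7.0 m/s
P = Fv = (273.0)(7.0) = 1911 W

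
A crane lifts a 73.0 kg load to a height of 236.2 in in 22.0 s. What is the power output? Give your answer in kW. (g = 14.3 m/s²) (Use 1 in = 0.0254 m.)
Convert to SI: m = 73.0 kg, h = 5.99948 m, t = 22.0 s
P = mgh/t = (73.0)(14.3)(5.99948)/22.0 = 284.675 W = 0.2847 kW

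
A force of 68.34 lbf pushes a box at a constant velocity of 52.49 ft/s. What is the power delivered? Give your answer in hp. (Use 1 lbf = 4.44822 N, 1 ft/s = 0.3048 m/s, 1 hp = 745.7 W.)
Convert to SI: F = 303.991 N, v = 15.999 m/s
P = Fv = (303.991)(15.999) = 4863.54 W = 6.522 hp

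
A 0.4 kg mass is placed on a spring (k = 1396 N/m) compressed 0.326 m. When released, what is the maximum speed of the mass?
½kx² = ½mv² ⇒ v = x√(k/m) = (0.326)√(1396/0.4) = 19.26 m/s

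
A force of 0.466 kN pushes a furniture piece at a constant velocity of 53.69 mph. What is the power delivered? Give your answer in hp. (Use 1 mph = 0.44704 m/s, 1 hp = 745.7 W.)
Convert to SI: F = 466.0 N, v = 24.0016 m/s
P = Fv = (466.0)(24.0016) = 11184.7 W = 15.0 hp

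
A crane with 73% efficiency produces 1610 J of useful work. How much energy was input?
W_in = W_out/η = 1610/0.73 = 2205 J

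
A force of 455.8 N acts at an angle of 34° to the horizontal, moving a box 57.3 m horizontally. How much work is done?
W = F·d·cosθ = (455.8)(57.3)cos(34°) = 21650 J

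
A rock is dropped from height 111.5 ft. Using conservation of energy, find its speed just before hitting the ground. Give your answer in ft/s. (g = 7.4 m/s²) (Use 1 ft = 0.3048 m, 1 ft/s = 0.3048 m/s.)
Convert to SI: h = 33.9852 m
mgh = ½mv² ⇒ v = √(2gh) = √(2·7.4·33.9852) = 22.4272 m/s = 73.58 ft/s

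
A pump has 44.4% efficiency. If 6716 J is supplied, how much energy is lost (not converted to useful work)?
W_lost = W_in(1 − η) = 6716·(1 − 0.444) = 3734 J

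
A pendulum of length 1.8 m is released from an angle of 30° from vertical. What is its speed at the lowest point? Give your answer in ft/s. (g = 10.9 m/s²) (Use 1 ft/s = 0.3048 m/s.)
h = L(1 − cosθ) = 1.8(1 − cos30°) = 0.241154 m
v = √(2gh) = √(2·10.9·0.241154) = 2.29285 m/s = 7.522 ft/s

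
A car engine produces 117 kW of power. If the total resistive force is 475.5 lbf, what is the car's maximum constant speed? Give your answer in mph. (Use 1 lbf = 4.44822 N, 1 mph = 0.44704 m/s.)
Convert to SI: F = 2115.13 N
P = Fv ⇒ v = P/F = 117000 W/2115.13 N = 55.3158 m/s = 123.7 mph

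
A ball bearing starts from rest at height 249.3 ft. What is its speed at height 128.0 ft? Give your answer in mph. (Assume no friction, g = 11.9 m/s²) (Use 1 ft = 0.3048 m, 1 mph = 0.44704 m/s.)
Convert to SI: h₁−h₂ = 36.9722 m
mgh₁ = mgh₂ + ½mv² ⇒ v = √(2g(h₁−h₂)) = √(2·11.9·36.9722) = 29.6638 m/s = 66.36 mph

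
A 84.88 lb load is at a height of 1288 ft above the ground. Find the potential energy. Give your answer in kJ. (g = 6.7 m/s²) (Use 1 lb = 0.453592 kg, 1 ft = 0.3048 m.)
Convert to SI: m = 38.5009 kg, h = 392.582 m
PE = mgh = (38.5009)(6.7)(392.582) = 101269 J = 101.3 kJ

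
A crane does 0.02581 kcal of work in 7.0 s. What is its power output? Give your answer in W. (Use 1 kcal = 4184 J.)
Convert to SI: W = 107.989 J, t = 7.0 s
P = W/t = 107.989/7.0 = 15.43 W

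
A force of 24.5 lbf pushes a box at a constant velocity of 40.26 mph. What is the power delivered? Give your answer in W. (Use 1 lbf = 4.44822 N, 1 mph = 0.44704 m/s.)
Convert to SI: F = 108.981 N, v = 17.9978 m/s
P = Fv = (108.981)(17.9978) = 1961 W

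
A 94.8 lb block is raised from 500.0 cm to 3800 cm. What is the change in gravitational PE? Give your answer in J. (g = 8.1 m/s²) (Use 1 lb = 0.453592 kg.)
Convert to SI: m = 43.0005 kg, Δh = 33.0 m
ΔPE = mgΔh = (43.0005)(8.1)(33.0) = 11490 J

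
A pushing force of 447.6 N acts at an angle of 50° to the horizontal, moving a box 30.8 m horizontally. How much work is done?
W = F·d·cosθ = (447.6)(30.8)cos(50°) = 8862 J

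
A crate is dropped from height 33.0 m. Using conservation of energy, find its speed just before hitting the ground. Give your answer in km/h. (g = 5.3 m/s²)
mgh = ½mv² ⇒ v = √(2gh) = √(2·5.3·33.0) = 18.7029 m/s = 67.33 km/h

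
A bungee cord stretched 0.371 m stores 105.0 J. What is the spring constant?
k = 2·PE/x² = 2·105.0/(0.371)² = 1526 N/m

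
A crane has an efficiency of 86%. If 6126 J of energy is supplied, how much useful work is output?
W_out = η·W_in = 0.86·6126 = 5268.36 J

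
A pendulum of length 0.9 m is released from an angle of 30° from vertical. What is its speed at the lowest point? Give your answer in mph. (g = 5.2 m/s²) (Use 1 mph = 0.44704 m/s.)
h = L(1 − cosθ) = 0.9(1 − cos30°) = 0.120577 m
v = √(2gh) = √(2·5.2·0.120577) = 1.11982 m/s = 2.505 mph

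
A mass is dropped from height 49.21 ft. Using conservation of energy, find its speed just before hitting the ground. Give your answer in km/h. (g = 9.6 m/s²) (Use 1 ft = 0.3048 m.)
Convert to SI: h = 14.9992 m
mgh = ½mv² ⇒ v = √(2gh) = √(2·9.6·14.9992) = 16.9701 m/s = 61.09 km/h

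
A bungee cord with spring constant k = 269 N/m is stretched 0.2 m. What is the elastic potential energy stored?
PE = ½kx² = ½(269)(0.2)² = 5.38 J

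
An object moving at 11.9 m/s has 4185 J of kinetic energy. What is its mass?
m = 2·KE/v² = 2·4185/(11.9)² = 59.11 kg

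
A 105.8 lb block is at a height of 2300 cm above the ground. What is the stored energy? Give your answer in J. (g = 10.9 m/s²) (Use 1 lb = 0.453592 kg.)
Convert to SI: m = 47.99 kg, h = 23.0 m
PE = mgh = (47.99)(10.9)(23.0) = 12030 J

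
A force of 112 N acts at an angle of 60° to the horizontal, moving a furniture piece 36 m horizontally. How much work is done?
W = F·d·cosθ = (112)(36)cos(60°) = 2016 J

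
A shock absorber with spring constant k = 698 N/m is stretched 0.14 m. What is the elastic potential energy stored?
PE = ½kx² = ½(698)(0.14)² = 6.84 J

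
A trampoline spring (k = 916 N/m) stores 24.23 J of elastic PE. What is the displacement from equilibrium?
x = √(2·PE/k) = √(2·24.23/916) = 0.23 m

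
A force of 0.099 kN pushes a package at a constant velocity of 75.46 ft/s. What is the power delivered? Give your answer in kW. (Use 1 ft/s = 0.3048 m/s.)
Convert to SI: F = 99.0 N, v = 23.0002 m/s
P = Fv = (99.0)(23.0002) = 2277.02 W = 2.277 kW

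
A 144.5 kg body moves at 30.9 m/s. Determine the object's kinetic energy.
KE = ½mv² = ½(144.5)(30.9)² = 68990 J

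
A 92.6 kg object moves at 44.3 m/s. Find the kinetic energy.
KE = ½mv² = ½(92.6)(44.3)² = 90860 J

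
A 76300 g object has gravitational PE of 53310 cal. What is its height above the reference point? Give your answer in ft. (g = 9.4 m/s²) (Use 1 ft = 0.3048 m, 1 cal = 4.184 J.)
Convert to SI: m = 76.3 kg, PE = 223049 J
h = PE/(mg) = 223049/(76.3·9.4) = 310.991 m = 1020 ft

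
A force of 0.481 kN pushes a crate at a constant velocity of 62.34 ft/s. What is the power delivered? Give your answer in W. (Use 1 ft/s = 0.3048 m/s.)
Convert to SI: F = 481.0 N, v = 19.0012 m/s
P = Fv = (481.0)(19.0012) = 9140 W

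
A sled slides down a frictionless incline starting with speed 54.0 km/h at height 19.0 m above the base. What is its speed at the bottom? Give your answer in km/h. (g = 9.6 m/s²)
Convert to SI: v₀ = 15.0 m/s, h = 19.0 m
½mv₀² + mgh = ½mv² ⇒ v = √(v₀² + 2gh) = √(15.0² + 2·9.6·19.0) = 24.2858 m/s = 87.43 km/h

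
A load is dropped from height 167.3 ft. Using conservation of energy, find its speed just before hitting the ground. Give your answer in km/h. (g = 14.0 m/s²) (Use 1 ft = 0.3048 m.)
Convert to SI: h = 50.993 m
mgh = ½mv² ⇒ v = √(2gh) = √(2·14.0·50.993) = 37.7863 m/s = 136.0 km/h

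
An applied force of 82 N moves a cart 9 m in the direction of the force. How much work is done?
W = F·d = (82)(9) = 738.0 J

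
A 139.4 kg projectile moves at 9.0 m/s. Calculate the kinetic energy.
KE = ½mv² = ½(139.4)(9.0)² = 5646 J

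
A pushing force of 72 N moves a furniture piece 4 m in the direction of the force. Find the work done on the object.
W = F·d = (72)(4) = 288.0 J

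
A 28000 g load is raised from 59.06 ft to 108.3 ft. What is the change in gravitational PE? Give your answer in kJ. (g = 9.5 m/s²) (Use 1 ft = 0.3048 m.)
Convert to SI: m = 28.0 kg, Δh = 15.0084 m
ΔPE = mgΔh = (28.0)(9.5)(15.0084) = 3992.22 J = 3.992 kJ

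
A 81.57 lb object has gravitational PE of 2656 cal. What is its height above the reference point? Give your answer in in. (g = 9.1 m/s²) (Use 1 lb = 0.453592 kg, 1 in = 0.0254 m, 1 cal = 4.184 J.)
Convert to SI: m = 36.9995 kg, PE = 11112.7 J
h = PE/(mg) = 11112.7/(36.9995·9.1) = 33.0052 m = 1299 in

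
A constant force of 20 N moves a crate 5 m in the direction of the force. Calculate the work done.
W = F·d = (20)(5) = 100.0 J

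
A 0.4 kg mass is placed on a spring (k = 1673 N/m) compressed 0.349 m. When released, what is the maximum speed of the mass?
½kx² = ½mv² ⇒ v = x√(k/m) = (0.349)√(1673/0.4) = 22.57 m/s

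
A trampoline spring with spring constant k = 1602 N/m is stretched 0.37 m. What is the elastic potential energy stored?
PE = ½kx² = ½(1602)(0.37)² = 109.7 J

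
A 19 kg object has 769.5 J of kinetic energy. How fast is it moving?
v = √(2·KE/m) = √(2·769.5/19) = 9.0 m/s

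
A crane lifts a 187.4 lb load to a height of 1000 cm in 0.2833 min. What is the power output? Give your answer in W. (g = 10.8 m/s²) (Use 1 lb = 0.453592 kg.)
Convert to SI: m = 85.0031 kg, h = 10.0 m, t = 16.998 s
P = mgh/t = (85.0031)(10.8)(10.0)/16.998 = 540.1 W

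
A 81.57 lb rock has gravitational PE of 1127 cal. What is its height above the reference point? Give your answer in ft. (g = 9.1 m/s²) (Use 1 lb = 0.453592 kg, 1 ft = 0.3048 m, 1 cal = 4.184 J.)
Convert to SI: m = 36.9995 kg, PE = 4715.37 J
h = PE/(mg) = 4715.37/(36.9995·9.1) = 14.0048 m = 45.95 ft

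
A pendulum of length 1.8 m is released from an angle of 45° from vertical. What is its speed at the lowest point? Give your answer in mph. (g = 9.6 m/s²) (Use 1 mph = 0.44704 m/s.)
h = L(1 − cosθ) = 1.8(1 − cos45°) = 0.527208 m
v = √(2gh) = √(2·9.6·0.527208) = 3.18157 m/s = 7.117 mph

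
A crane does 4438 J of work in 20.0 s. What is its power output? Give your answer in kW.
P = W/t = 4438.0/20.0 = 221.9 W = 0.2219 kW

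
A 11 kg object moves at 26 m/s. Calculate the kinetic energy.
KE = ½mv² = ½(11)(26)² = 3718.0 J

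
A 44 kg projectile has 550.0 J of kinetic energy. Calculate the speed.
v = √(2·KE/m) = √(2·550.0/44) = 5.0 m/s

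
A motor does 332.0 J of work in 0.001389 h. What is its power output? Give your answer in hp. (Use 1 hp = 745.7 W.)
Convert to SI: W = 332.0 J, t = 5.0004 s
P = W/t = 332.0/5.0004 = 66.3947 W = 0.08904 hp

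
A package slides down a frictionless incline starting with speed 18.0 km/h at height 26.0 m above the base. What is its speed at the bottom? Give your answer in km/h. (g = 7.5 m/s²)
Convert to SI: v₀ = 5.0 m/s, h = 26.0 m
½mv₀² + mgh = ½mv² ⇒ v = √(v₀² + 2gh) = √(5.0² + 2·7.5·26.0) = 20.3715 m/s = 73.34 km/h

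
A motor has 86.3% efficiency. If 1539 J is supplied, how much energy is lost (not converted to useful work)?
W_lost = W_in(1 − η) = 1539·(1 − 0.863) = 210.8 J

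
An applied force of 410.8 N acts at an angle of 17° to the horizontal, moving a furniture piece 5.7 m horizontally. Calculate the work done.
W = F·d·cosθ = (410.8)(5.7)cos(17°) = 2239 J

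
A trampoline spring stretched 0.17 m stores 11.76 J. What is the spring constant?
k = 2·PE/x² = 2·11.76/(0.17)² = 813.8 N/m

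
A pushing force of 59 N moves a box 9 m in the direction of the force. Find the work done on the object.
W = F·d = (59)(9) = 531.0 J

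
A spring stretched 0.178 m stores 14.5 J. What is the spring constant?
k = 2·PE/x² = 2·14.5/(0.178)² = 915.3 N/m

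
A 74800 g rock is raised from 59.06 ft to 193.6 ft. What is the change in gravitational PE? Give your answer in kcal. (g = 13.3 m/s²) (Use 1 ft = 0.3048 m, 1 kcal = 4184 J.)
Convert to SI: m = 74.8 kg, Δh = 41.0078 m
ΔPE = mgΔh = (74.8)(13.3)(41.0078) = 40796.2 J = 9.751 kcal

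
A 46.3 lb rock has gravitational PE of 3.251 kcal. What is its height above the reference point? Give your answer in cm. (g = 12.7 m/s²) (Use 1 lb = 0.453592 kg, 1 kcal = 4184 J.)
Convert to SI: m = 21.0013 kg, PE = 13602.2 J
h = PE/(mg) = 13602.2/(21.0013·12.7) = 50.9986 m = 5100 cm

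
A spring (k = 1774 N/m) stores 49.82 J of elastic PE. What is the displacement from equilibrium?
x = √(2·PE/k) = √(2·49.82/1774) = 0.237 m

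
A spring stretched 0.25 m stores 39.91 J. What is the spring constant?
k = 2·PE/x² = 2·39.91/(0.25)² = 1277 N/m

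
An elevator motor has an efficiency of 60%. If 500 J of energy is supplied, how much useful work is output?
W_out = η·W_in = 0.6·500 = 300.0 J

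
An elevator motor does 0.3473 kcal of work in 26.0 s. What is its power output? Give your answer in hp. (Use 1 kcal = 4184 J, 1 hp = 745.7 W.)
Convert to SI: W = 1453.1 J, t = 26.0 s
P = W/t = 1453.1/26.0 = 55.8886 W = 0.07495 hp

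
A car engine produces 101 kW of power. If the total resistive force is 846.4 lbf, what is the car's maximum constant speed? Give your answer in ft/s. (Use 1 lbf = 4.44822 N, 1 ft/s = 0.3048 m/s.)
Convert to SI: F = 3764.97 N
P = Fv ⇒ v = P/F = 101000 W/3764.97 N = 26.8262 m/s = 88.01 ft/s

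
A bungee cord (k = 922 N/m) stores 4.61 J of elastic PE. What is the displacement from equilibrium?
x = √(2·PE/k) = √(2·4.61/922) = 0.1 m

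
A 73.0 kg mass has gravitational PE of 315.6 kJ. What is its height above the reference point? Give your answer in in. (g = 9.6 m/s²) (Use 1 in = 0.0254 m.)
Convert to SI: m = 73.0 kg, PE = 315600 J
h = PE/(mg) = 315600/(73.0·9.6) = 450.342 m = 17730 in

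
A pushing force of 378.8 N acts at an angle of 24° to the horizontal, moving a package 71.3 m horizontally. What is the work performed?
W = F·d·cosθ = (378.8)(71.3)cos(24°) = 24670 J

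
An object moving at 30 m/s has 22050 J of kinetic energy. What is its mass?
m = 2·KE/v² = 2·22050/(30)² = 49.0 kg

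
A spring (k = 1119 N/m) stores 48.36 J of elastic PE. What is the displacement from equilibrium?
x = √(2·PE/k) = √(2·48.36/1119) = 0.294 m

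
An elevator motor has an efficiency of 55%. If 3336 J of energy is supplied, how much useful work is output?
W_out = η·W_in = 0.55·3336 = 1834.8 J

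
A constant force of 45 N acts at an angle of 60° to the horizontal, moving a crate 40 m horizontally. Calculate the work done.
W = F·d·cosθ = (45)(40)cos(60°) = 900.0 J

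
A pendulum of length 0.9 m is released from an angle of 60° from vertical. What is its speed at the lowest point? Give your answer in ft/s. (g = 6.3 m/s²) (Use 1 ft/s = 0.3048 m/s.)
h = L(1 − cosθ) = 0.9(1 − cos60°) = 0.45 m
v = √(2gh) = √(2·6.3·0.45) = 2.38118 m/s = 7.812 ft/s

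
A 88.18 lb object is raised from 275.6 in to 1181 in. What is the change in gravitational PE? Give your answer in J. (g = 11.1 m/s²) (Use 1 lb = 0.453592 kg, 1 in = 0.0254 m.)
Convert to SI: m = 39.9977 kg, Δh = 22.9972 m
ΔPE = mgΔh = (39.9977)(11.1)(22.9972) = 10210 J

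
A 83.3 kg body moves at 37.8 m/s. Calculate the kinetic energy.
KE = ½mv² = ½(83.3)(37.8)² = 59510 J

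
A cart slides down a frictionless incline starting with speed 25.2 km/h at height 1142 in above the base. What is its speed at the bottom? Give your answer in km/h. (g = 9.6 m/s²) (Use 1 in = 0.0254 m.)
Convert to SI: v₀ = 7.0 m/s, h = 29.0068 m
½mv₀² + mgh = ½mv² ⇒ v = √(v₀² + 2gh) = √(7.0² + 2·9.6·29.0068) = 24.6157 m/s = 88.62 km/h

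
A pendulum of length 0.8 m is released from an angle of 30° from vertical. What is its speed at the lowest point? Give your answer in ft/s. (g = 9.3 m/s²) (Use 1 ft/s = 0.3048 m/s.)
h = L(1 − cosθ) = 0.8(1 − cos30°) = 0.10718 m
v = √(2gh) = √(2·9.3·0.10718) = 1.41193 m/s = 4.632 ft/s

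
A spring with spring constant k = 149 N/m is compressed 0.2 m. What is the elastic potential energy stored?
PE = ½kx² = ½(149)(0.2)² = 2.98 J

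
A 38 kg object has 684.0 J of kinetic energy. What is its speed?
v = √(2·KE/m) = √(2·684.0/38) = 6.0 m/s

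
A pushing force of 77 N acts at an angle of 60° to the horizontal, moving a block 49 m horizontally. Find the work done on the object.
W = F·d·cosθ = (77)(49)cos(60°) = 1887 J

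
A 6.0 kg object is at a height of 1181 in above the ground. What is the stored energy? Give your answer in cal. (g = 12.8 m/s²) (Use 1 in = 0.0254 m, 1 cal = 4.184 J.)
Convert to SI: m = 6.0 kg, h = 29.9974 m
PE = mgh = (6.0)(12.8)(29.9974) = 2303.8 J = 550.6 cal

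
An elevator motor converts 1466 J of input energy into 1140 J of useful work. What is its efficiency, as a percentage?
η = W_out/W_in = 1140/1466 = 77.76%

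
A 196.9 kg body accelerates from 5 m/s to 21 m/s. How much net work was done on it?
W = ΔKE = ½m(v₂² − v₁²) = ½(196.9)(21² − 5²) = 40955.2 J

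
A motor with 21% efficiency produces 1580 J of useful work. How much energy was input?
W_in = W_out/η = 1580/0.21 = 7524 J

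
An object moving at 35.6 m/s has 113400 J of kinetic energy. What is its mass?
m = 2·KE/v² = 2·113400/(35.6)² = 179.0 kg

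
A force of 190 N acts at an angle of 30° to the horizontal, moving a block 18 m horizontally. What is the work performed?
W = F·d·cosθ = (190)(18)cos(30°) = 2962 J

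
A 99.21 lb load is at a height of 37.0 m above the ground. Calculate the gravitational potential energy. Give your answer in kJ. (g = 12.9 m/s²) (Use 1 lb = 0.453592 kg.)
Convert to SI: m = 45.0009 kg, h = 37.0 m
PE = mgh = (45.0009)(12.9)(37.0) = 21478.9 J = 21.48 kJ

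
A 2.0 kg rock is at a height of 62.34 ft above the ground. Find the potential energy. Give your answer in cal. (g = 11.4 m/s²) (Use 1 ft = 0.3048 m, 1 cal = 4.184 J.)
Convert to SI: m = 2.0 kg, h = 19.0012 m
PE = mgh = (2.0)(11.4)(19.0012) = 433.228 J = 103.5 cal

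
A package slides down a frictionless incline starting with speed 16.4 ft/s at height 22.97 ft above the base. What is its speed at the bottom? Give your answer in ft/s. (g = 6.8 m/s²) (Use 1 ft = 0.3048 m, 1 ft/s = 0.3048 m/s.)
Convert to SI: v₀ = 4.99872 m/s, h = 7.00126 m
½mv₀² + mgh = ½mv² ⇒ v = √(v₀² + 2gh) = √(4.99872² + 2·6.8·7.00126) = 10.9638 m/s = 35.97 ft/s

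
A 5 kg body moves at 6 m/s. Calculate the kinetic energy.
KE = ½mv² = ½(5)(6)² = 90.0 J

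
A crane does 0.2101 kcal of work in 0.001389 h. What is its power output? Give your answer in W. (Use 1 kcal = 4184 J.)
Convert to SI: W = 879.058 J, t = 5.0004 s
P = W/t = 879.058/5.0004 = 175.8 W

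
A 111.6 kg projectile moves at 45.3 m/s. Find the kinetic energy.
KE = ½mv² = ½(111.6)(45.3)² = 114500 J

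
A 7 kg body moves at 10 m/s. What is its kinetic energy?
KE = ½mv² = ½(7)(10)² = 350.0 J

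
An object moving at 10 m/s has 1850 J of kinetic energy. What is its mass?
m = 2·KE/v² = 2·1850/(10)² = 37.0 kg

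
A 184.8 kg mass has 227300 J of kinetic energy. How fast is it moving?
v = √(2·KE/m) = √(2·227300/184.8) = 49.6 m/s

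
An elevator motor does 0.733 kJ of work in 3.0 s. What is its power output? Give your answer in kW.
Convert to SI: W = 733.0 J, t = 3.0 s
P = W/t = 733.0/3.0 = 244.333 W = 0.2443 kW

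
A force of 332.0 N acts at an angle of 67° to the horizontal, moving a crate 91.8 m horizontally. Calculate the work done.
W = F·d·cosθ = (332.0)(91.8)cos(67°) = 11910 J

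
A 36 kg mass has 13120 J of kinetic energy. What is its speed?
v = √(2·KE/m) = √(2·13120/36) = 27.0 m/s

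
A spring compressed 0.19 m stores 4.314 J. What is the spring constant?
k = 2·PE/x² = 2·4.314/(0.19)² = 239.0 N/m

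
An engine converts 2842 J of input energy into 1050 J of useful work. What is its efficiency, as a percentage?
η = W_out/W_in = 1050/2842 = 36.95%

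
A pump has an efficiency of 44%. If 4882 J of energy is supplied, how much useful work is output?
W_out = η·W_in = 0.44·4882 = 2148.08 J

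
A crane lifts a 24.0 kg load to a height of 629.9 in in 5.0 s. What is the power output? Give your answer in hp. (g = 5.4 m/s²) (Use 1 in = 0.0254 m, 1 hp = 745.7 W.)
Convert to SI: m = 24.0 kg, h = 15.9995 m, t = 5.0 s
P = mgh/t = (24.0)(5.4)(15.9995)/5.0 = 414.706 W = 0.5561 hp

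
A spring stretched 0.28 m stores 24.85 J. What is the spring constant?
k = 2·PE/x² = 2·24.85/(0.28)² = 633.9 N/m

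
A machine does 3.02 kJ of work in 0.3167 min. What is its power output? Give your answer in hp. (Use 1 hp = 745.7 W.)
Convert to SI: W = 3020.0 J, t = 19.002 s
P = W/t = 3020.0/19.002 = 158.931 W = 0.2131 hp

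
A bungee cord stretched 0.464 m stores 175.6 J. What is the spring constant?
k = 2·PE/x² = 2·175.6/(0.464)² = 1631 N/m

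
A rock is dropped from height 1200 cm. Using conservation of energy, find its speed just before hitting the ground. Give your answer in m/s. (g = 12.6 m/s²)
Convert to SI: h = 12.0 m
mgh = ½mv² ⇒ v = √(2gh) = √(2·12.6·12.0) = 17.39 m/s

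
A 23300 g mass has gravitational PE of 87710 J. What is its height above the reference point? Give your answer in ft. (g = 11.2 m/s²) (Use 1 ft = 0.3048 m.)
Convert to SI: m = 23.3 kg, PE = 87710.0 J
h = PE/(mg) = 87710.0/(23.3·11.2) = 336.105 m = 1103 ft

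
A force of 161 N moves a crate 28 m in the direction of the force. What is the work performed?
W = F·d = (161)(28) = 4508 J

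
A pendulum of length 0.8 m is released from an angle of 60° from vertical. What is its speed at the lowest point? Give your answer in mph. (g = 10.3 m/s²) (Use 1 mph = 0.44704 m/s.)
h = L(1 − cosθ) = 0.8(1 − cos60°) = 0.4 m
v = √(2gh) = √(2·10.3·0.4) = 2.87054 m/s = 6.421 mph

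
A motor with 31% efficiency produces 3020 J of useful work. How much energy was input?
W_in = W_out/η = 3020/0.31 = 9742 J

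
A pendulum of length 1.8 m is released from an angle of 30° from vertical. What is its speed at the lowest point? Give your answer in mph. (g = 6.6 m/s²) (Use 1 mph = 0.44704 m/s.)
h = L(1 − cosθ) = 1.8(1 − cos30°) = 0.241154 m
v = √(2gh) = √(2·6.6·0.241154) = 1.78416 m/s = 3.991 mph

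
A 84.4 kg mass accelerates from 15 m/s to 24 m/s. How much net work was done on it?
W = ΔKE = ½m(v₂² − v₁²) = ½(84.4)(24² − 15²) = 14812.2 J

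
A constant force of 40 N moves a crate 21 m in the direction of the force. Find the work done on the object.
W = F·d = (40)(21) = 840.0 J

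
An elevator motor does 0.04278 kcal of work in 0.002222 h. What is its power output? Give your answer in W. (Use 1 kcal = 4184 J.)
Convert to SI: W = 178.992 J, t = 7.9992 s
P = W/t = 178.992/7.9992 = 22.38 W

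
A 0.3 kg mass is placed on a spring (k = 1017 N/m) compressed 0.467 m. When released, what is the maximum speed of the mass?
½kx² = ½mv² ⇒ v = x√(k/m) = (0.467)√(1017/0.3) = 27.19 m/s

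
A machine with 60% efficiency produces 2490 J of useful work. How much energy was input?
W_in = W_out/η = 2490/0.6 = 4150 J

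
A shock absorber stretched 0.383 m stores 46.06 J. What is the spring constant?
k = 2·PE/x² = 2·46.06/(0.383)² = 628.0 N/m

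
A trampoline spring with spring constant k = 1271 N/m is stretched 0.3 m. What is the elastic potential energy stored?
PE = ½kx² = ½(1271)(0.3)² = 57.2 J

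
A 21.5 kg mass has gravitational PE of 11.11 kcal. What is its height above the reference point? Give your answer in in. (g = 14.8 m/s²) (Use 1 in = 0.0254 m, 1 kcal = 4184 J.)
Convert to SI: m = 21.5 kg, PE = 46484.2 J
h = PE/(mg) = 46484.2/(21.5·14.8) = 146.085 m = 5751 in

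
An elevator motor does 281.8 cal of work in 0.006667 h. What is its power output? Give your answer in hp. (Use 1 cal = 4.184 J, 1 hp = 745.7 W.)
Convert to SI: W = 1179.05 J, t = 24.0012 s
P = W/t = 1179.05/24.0012 = 49.1247 W = 0.06588 hp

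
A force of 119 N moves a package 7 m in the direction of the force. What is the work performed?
W = F·d = (119)(7) = 833.0 J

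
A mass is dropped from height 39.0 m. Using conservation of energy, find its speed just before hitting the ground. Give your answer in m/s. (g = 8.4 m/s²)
mgh = ½mv² ⇒ v = √(2gh) = √(2·8.4·39.0) = 25.6 m/s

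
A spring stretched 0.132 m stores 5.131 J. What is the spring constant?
k = 2·PE/x² = 2·5.131/(0.132)² = 589.0 N/m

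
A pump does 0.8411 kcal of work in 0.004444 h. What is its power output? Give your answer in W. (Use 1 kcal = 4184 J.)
Convert to SI: W = 3519.16 J, t = 15.9984 s
P = W/t = 3519.16/15.9984 = 220.0 W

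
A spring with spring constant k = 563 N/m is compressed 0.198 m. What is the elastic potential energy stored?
PE = ½kx² = ½(563)(0.198)² = 11.04 J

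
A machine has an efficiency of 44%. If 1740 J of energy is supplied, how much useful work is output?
W_out = η·W_in = 0.44·1740 = 765.6 J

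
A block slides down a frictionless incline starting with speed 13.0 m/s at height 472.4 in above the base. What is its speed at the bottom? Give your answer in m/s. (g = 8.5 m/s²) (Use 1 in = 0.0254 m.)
Convert to SI: v₀ = 13.0 m/s, h = 11.999 m
½mv₀² + mgh = ½mv² ⇒ v = √(v₀² + 2gh) = √(13.0² + 2·8.5·11.999) = 19.31 m/s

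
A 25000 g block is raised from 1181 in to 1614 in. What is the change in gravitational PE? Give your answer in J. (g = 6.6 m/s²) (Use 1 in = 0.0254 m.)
Convert to SI: m = 25.0 kg, Δh = 10.9982 m
ΔPE = mgΔh = (25.0)(6.6)(10.9982) = 1815 J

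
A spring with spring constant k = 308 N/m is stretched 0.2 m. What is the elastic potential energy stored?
PE = ½kx² = ½(308)(0.2)² = 6.16 J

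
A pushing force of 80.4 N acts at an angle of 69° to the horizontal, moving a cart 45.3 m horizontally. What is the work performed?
W = F·d·cosθ = (80.4)(45.3)cos(69°) = 1305 J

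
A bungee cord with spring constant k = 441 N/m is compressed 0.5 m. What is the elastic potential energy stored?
PE = ½kx² = ½(441)(0.5)² = 55.13 J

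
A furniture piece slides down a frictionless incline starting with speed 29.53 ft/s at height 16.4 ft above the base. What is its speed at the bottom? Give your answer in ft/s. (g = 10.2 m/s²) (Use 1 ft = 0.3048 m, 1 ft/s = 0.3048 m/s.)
Convert to SI: v₀ = 9.00074 m/s, h = 4.99872 m
½mv₀² + mgh = ½mv² ⇒ v = √(v₀² + 2gh) = √(9.00074² + 2·10.2·4.99872) = 13.5273 m/s = 44.38 ft/s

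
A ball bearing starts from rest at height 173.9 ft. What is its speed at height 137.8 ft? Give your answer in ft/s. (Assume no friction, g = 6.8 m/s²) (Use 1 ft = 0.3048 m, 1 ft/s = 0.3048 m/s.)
Convert to SI: h₁−h₂ = 11.0033 m
mgh₁ = mgh₂ + ½mv² ⇒ v = √(2g(h₁−h₂)) = √(2·6.8·11.0033) = 12.2329 m/s = 40.13 ft/s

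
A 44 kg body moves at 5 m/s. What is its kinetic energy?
KE = ½mv² = ½(44)(5)² = 550.0 J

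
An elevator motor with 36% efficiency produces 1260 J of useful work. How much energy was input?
W_in = W_out/η = 1260/0.36 = 3500 J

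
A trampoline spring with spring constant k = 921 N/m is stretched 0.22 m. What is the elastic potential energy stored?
PE = ½kx² = ½(921)(0.22)² = 22.29 J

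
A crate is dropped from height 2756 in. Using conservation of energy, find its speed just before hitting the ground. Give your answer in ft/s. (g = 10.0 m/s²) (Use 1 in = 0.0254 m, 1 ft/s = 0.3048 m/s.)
Convert to SI: h = 70.0024 m
mgh = ½mv² ⇒ v = √(2gh) = √(2·10.0·70.0024) = 37.4172 m/s = 122.8 ft/s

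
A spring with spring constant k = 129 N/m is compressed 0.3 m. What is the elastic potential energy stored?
PE = ½kx² = ½(129)(0.3)² = 5.805 J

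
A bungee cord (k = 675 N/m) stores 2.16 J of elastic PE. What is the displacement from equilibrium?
x = √(2·PE/k) = √(2·2.16/675) = 0.08 m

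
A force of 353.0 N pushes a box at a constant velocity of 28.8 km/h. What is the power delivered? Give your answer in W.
Convert to SI: F = 353.0 N, v = 8.0 m/s
P = Fv = (353.0)(8.0) = 2824 W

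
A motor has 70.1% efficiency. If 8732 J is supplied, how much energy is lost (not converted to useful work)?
W_lost = W_in(1 − η) = 8732·(1 − 0.701) = 2611 J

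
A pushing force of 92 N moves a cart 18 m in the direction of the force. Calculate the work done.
W = F·d = (92)(18) = 1656 J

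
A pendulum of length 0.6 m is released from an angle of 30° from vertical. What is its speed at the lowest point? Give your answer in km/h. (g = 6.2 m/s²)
h = L(1 − cosθ) = 0.6(1 − cos30°) = 0.0803848 m
v = √(2gh) = √(2·6.2·0.0803848) = 0.998384 m/s = 3.594 km/h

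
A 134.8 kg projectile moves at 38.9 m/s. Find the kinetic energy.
KE = ½mv² = ½(134.8)(38.9)² = 102000 J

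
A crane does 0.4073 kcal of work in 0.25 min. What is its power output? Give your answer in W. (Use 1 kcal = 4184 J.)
Convert to SI: W = 1704.14 J, t = 15.0 s
P = W/t = 1704.14/15.0 = 113.6 W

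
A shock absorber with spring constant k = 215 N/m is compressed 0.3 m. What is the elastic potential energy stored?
PE = ½kx² = ½(215)(0.3)² = 9.675 J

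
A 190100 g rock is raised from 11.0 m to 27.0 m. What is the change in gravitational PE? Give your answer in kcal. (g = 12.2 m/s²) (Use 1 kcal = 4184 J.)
Convert to SI: m = 190.1 kg, Δh = 16.0 m
ΔPE = mgΔh = (190.1)(12.2)(16.0) = 37107.5 J = 8.869 kcal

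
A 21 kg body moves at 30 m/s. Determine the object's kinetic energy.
KE = ½mv² = ½(21)(30)² = 9450.0 J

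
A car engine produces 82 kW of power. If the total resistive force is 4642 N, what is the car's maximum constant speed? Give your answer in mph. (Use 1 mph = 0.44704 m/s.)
P = Fv ⇒ v = P/F = 82000 W/4642.0 N = 17.6648 m/s = 39.52 mph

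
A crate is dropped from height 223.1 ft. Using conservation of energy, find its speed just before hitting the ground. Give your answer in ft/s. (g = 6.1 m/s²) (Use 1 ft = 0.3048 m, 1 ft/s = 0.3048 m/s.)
Convert to SI: h = 68.0009 m
mgh = ½mv² ⇒ v = √(2gh) = √(2·6.1·68.0009) = 28.803 m/s = 94.5 ft/s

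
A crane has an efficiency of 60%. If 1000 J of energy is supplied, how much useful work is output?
W_out = η·W_in = 0.6·1000 = 600.0 J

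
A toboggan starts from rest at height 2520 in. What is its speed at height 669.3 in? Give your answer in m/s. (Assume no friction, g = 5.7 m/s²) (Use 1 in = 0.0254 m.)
Convert to SI: h₁−h₂ = 47.0078 m
mgh₁ = mgh₂ + ½mv² ⇒ v = √(2g(h₁−h₂)) = √(2·5.7·47.0078) = 23.15 m/s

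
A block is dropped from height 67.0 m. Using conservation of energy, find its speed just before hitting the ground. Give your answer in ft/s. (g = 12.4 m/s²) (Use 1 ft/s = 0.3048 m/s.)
mgh = ½mv² ⇒ v = √(2gh) = √(2·12.4·67.0) = 40.7627 m/s = 133.7 ft/s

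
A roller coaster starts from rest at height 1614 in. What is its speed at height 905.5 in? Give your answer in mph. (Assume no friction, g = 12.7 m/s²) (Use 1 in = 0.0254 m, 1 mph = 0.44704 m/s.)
Convert to SI: h₁−h₂ = 17.9959 m
mgh₁ = mgh₂ + ½mv² ⇒ v = √(2g(h₁−h₂)) = √(2·12.7·17.9959) = 21.3798 m/s = 47.83 mph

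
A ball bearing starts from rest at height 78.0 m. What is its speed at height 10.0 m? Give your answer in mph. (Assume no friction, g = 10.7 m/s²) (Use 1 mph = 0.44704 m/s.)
mgh₁ = mgh₂ + ½mv² ⇒ v = √(2g(h₁−h₂)) = √(2·10.7·68.0) = 38.1471 m/s = 85.33 mph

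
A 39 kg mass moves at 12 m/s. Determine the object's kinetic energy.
KE = ½mv² = ½(39)(12)² = 2808.0 J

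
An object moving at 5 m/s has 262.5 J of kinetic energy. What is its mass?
m = 2·KE/v² = 2·262.5/(5)² = 21.0 kg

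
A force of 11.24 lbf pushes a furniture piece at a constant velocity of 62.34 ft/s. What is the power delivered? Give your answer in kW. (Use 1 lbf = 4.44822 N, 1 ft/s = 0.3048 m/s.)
Convert to SI: F = 49.998 N, v = 19.0012 m/s
P = Fv = (49.998)(19.0012) = 950.023 W = 0.95 kW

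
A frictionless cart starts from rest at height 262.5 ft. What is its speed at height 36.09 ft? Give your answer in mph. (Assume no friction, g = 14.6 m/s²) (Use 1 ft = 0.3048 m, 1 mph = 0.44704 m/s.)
Convert to SI: h₁−h₂ = 69.0098 m
mgh₁ = mgh₂ + ½mv² ⇒ v = √(2g(h₁−h₂)) = √(2·14.6·69.0098) = 44.8897 m/s = 100.4 mph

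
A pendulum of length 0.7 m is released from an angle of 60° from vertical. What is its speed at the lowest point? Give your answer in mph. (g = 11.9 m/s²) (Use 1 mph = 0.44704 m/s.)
h = L(1 − cosθ) = 0.7(1 − cos60°) = 0.35 m
v = √(2gh) = √(2·11.9·0.35) = 2.88617 m/s = 6.456 mph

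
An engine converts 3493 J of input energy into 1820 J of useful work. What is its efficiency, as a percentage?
η = W_out/W_in = 1820/3493 = 52.1%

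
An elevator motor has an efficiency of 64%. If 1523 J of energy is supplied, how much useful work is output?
W_out = η·W_in = 0.64·1523 = 974.72 J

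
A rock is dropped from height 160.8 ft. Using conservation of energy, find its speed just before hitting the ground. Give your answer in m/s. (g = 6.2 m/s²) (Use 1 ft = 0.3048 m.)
Convert to SI: h = 49.0118 m
mgh = ½mv² ⇒ v = √(2gh) = √(2·6.2·49.0118) = 24.65 m/s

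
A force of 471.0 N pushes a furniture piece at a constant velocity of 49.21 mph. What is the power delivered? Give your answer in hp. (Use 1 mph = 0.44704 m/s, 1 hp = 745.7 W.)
Convert to SI: F = 471.0 N, v = 21.9988 m/s
P = Fv = (471.0)(21.9988) = 10361.5 W = 13.89 hp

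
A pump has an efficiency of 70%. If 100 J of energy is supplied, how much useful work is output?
W_out = η·W_in = 0.7·100 = 70.0 J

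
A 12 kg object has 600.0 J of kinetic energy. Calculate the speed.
v = √(2·KE/m) = √(2·600.0/12) = 10.0 m/s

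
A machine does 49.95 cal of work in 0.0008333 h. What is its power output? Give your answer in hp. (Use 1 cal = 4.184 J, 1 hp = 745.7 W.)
Convert to SI: W = 208.991 J, t = 2.99988 s
P = W/t = 208.991/2.99988 = 69.6664 W = 0.09342 hp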